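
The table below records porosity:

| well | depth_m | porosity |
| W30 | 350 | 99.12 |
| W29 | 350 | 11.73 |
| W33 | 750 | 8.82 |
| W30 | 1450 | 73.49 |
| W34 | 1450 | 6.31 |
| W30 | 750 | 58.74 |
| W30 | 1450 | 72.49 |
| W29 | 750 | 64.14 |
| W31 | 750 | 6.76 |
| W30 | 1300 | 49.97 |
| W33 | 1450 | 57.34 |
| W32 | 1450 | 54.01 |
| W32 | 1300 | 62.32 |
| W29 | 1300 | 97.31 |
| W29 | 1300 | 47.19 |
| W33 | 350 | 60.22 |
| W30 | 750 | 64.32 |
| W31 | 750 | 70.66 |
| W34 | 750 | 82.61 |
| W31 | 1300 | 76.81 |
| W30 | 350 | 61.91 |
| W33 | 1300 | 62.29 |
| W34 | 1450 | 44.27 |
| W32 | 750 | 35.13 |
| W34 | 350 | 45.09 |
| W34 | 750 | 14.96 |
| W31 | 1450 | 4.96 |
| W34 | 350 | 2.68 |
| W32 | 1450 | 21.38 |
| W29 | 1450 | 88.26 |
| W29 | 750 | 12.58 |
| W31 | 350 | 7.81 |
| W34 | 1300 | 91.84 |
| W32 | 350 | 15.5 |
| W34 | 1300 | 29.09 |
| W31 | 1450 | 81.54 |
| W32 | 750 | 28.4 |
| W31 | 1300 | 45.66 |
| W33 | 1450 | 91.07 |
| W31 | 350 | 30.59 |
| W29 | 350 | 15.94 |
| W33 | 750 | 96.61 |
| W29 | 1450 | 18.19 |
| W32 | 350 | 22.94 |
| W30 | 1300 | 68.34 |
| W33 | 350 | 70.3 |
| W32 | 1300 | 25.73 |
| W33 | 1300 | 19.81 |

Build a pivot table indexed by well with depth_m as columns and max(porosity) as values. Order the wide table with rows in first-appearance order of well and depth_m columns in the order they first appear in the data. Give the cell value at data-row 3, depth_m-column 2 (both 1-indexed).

96.61

With rows in first-appearance order of well, row 3 is well=W33. depth_m columns in first-appearance order: 350, 750, 1450, 1300; column 2 is 750.
Long rows with well=W33, depth_m=750: max(8.82, 96.61) = 96.61.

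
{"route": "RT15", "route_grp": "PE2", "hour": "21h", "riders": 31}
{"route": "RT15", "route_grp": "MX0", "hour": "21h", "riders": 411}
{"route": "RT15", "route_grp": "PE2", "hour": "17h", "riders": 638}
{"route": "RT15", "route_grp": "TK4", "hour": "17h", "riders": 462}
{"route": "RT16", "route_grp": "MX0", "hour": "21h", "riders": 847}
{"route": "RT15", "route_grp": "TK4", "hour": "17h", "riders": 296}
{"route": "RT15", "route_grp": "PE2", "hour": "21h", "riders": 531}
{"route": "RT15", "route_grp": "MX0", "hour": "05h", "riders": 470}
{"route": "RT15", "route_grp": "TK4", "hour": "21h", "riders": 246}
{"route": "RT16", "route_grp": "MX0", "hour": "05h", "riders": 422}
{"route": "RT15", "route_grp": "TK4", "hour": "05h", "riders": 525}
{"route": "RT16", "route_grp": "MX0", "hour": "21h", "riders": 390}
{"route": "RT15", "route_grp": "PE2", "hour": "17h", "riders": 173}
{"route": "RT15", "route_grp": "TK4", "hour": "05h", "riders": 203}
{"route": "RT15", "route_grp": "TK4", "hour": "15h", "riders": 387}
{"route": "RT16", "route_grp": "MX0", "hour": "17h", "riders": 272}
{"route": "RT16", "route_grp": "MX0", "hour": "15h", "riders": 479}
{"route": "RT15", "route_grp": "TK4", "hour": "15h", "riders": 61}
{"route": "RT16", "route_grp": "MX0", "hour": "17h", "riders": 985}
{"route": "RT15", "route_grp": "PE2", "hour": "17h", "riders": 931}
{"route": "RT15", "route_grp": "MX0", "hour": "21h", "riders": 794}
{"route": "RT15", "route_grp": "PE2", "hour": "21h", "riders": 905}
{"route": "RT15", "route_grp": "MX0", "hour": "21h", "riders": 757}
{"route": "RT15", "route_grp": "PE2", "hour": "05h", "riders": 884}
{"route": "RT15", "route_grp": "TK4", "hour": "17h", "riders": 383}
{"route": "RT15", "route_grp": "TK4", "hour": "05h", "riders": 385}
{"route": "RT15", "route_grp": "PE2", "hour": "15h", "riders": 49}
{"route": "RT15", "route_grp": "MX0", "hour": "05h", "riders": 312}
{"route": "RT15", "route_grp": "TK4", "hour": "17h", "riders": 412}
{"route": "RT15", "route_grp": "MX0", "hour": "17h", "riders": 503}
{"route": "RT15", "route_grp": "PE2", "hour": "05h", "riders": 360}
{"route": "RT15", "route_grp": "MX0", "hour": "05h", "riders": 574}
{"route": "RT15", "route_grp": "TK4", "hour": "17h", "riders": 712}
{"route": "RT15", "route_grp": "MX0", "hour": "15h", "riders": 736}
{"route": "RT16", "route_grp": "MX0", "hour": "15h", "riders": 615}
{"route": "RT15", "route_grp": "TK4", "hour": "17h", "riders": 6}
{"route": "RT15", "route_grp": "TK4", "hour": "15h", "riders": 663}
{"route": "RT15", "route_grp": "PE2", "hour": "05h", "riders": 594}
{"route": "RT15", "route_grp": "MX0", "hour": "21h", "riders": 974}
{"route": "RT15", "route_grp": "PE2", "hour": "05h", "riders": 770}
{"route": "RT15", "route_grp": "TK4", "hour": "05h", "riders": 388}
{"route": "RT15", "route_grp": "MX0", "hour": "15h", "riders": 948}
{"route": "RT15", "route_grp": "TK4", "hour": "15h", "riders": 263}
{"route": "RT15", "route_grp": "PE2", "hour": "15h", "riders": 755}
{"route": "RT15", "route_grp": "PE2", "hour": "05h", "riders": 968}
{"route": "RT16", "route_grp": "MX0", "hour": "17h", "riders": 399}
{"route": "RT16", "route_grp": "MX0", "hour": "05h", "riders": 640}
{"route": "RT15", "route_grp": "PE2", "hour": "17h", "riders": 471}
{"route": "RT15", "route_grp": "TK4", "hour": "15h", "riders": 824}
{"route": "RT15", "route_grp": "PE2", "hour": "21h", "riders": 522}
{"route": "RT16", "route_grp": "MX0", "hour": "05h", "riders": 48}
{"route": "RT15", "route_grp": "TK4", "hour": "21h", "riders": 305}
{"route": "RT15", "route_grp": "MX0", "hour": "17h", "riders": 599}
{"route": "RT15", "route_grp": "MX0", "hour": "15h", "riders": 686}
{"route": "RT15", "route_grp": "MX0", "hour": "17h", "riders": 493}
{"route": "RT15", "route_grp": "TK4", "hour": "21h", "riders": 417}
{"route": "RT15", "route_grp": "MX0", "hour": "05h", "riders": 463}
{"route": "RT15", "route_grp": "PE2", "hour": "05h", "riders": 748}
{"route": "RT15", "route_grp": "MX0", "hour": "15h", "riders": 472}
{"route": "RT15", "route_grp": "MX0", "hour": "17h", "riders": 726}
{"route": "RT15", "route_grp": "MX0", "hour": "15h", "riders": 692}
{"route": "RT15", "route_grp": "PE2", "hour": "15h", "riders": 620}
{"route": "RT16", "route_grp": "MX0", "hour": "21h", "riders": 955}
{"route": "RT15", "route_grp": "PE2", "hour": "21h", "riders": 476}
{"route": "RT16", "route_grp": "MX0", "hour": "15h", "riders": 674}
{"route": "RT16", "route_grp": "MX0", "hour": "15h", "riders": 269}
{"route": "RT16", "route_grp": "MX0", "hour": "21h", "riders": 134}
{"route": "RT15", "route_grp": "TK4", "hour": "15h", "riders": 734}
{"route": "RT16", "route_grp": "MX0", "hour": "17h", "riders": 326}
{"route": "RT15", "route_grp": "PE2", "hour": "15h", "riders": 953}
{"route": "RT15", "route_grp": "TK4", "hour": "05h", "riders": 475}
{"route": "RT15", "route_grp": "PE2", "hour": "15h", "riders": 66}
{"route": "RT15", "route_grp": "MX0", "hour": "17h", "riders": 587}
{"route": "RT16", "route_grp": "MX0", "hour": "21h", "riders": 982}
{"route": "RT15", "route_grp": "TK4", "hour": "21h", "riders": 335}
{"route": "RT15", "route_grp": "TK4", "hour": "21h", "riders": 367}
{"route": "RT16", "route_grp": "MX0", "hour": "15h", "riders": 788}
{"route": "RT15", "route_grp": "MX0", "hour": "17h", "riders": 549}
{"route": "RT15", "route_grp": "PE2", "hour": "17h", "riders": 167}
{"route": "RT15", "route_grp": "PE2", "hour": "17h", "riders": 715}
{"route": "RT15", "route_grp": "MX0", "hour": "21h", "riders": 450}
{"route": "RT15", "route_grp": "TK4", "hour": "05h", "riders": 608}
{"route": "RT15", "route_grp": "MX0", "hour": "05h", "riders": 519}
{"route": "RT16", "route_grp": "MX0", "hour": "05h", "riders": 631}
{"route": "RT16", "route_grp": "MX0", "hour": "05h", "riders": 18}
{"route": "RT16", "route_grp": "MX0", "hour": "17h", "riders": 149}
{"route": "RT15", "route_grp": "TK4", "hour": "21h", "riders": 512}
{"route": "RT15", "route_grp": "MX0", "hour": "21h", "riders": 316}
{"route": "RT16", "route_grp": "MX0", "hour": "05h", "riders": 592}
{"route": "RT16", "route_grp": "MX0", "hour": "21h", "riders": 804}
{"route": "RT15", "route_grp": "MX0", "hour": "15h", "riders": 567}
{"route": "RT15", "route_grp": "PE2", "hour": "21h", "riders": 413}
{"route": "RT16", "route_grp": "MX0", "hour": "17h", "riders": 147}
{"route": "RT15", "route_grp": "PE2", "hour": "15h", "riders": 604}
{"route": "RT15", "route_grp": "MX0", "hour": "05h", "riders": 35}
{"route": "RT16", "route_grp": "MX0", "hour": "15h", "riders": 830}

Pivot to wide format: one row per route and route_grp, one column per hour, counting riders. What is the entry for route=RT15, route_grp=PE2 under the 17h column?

6

Rows with route=RT15, route_grp=PE2 and hour=17h: riders values are 638, 173, 931, 471, 167, 715.
6 rows match — count = 6.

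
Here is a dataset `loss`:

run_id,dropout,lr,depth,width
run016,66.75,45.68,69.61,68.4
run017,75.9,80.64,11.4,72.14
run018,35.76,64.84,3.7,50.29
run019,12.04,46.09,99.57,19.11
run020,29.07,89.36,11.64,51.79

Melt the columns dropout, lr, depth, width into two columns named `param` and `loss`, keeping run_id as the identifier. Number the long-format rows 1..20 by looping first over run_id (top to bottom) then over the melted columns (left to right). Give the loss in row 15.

99.57

20 rows total (5 × 4). Row 15: index ⌊(15-1)/4⌋ = 3 into run_id → run019; (15-1) mod 4 = 2 into the melted columns → depth.
So row 15 is (run019, depth, 99.57); loss = 99.57.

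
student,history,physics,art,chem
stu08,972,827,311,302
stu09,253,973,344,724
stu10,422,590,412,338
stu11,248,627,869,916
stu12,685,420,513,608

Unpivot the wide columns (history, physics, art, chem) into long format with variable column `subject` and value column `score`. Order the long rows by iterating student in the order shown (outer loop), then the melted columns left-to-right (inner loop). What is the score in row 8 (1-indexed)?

724

20 rows total (5 × 4). Row 8: index ⌊(8-1)/4⌋ = 1 into student → stu09; (8-1) mod 4 = 3 into the melted columns → chem.
So row 8 is (stu09, chem, 724); score = 724.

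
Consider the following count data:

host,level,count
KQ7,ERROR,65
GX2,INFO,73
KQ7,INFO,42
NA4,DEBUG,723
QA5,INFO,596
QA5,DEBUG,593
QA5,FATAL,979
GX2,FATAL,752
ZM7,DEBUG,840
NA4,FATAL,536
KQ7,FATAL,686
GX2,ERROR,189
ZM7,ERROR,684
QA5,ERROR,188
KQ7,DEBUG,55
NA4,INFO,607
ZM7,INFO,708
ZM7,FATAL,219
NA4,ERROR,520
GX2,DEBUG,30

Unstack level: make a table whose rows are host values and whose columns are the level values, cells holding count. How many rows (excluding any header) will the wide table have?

5

5 distinct host values → 5 rows.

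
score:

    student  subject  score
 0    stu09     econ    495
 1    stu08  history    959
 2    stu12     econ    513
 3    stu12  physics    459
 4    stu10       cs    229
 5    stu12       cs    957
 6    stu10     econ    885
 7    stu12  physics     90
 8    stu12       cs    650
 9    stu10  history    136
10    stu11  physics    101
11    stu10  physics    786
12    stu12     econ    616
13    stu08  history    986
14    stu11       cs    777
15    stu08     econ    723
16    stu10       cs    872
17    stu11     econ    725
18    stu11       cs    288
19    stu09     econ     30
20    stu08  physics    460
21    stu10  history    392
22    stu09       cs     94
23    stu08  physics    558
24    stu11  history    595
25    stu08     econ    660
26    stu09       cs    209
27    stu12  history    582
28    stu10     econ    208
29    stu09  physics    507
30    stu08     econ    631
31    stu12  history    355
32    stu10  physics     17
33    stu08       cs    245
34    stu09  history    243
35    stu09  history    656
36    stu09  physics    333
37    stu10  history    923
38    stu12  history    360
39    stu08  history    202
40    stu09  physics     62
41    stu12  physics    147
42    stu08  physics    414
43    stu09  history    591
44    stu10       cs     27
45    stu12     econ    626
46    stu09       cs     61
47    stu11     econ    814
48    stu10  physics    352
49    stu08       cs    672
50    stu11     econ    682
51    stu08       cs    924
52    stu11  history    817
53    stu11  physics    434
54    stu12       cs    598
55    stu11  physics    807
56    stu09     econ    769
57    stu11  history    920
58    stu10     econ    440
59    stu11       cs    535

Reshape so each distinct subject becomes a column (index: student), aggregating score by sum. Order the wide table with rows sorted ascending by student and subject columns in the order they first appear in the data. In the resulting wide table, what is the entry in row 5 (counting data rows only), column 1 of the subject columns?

With rows sorted ascending by student, row 5 is student=stu12. subject columns in first-appearance order: econ, history, physics, cs; column 1 is econ.
Long rows with student=stu12, subject=econ: 513 + 616 + 626 = 1755.

1755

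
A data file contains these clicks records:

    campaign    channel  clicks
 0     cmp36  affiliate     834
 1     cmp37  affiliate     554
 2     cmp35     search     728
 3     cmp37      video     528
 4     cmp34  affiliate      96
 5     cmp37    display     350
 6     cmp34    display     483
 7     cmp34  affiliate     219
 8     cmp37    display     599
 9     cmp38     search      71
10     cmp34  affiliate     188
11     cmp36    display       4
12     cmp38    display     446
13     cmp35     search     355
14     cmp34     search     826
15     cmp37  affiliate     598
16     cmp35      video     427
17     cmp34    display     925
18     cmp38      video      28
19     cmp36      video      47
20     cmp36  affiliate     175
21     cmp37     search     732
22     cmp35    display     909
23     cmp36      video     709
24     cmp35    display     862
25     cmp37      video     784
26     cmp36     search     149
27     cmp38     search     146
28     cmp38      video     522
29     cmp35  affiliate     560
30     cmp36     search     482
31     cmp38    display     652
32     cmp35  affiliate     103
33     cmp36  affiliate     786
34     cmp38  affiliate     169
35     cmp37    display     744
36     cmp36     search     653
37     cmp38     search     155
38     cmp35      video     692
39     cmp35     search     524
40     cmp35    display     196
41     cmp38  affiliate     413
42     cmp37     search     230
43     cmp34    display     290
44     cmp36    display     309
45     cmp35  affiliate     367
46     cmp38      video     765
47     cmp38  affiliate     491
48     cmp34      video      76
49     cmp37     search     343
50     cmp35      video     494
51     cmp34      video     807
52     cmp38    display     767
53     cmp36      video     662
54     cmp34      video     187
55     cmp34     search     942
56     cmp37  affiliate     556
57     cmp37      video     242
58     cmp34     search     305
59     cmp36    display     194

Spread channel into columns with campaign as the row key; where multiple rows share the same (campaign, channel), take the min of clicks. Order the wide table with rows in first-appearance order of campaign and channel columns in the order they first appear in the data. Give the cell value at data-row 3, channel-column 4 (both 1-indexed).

With rows in first-appearance order of campaign, row 3 is campaign=cmp35. channel columns in first-appearance order: affiliate, search, video, display; column 4 is display.
Long rows with campaign=cmp35, channel=display: min(909, 862, 196) = 196.

196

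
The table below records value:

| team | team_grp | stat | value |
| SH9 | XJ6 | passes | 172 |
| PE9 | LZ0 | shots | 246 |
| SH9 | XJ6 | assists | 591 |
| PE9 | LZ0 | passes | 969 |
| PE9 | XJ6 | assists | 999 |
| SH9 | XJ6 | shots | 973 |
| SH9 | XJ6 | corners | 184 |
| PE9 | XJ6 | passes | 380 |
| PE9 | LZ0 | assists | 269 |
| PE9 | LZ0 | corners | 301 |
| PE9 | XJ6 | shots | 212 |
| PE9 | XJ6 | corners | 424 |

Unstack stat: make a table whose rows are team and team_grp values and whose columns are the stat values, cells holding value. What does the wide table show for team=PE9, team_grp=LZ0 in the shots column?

Wide layout: rows indexed by team and team_grp, columns are the 4 distinct stat values (passes, shots, assists, corners).
Cell (team=PE9, team_grp=LZ0, stat=shots) draws from the long row where team=PE9, team_grp=LZ0 and stat=shots, which has value=246.

246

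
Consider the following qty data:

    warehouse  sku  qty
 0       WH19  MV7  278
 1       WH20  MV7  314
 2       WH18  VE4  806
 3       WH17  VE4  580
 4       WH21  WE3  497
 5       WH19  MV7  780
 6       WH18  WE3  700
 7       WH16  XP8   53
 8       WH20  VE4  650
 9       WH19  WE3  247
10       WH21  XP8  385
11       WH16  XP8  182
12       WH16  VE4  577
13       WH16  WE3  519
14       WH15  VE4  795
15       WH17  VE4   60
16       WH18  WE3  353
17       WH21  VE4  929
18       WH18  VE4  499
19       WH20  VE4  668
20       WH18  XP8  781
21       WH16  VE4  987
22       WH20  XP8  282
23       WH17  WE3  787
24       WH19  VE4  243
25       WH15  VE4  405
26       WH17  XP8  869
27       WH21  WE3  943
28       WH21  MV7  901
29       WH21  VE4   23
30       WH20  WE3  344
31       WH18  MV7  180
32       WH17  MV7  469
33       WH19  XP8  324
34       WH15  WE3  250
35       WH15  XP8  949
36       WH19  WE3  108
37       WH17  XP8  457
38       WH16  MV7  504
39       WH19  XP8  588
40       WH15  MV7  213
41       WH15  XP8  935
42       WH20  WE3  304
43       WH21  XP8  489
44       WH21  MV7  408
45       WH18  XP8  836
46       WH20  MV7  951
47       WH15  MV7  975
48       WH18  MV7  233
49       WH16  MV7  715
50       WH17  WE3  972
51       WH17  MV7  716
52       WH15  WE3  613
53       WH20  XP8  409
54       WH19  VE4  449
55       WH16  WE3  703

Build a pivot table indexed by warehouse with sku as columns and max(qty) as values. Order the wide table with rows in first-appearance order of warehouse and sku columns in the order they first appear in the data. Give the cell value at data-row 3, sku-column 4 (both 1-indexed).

With rows in first-appearance order of warehouse, row 3 is warehouse=WH18. sku columns in first-appearance order: MV7, VE4, WE3, XP8; column 4 is XP8.
Long rows with warehouse=WH18, sku=XP8: max(781, 836) = 836.

836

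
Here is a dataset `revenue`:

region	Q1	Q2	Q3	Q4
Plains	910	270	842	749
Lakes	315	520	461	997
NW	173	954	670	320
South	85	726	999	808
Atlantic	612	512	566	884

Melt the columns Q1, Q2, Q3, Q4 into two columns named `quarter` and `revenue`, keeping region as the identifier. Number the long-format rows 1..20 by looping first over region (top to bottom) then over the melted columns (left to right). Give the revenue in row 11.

670

20 rows total (5 × 4). Row 11: index ⌊(11-1)/4⌋ = 2 into region → NW; (11-1) mod 4 = 2 into the melted columns → Q3.
So row 11 is (NW, Q3, 670); revenue = 670.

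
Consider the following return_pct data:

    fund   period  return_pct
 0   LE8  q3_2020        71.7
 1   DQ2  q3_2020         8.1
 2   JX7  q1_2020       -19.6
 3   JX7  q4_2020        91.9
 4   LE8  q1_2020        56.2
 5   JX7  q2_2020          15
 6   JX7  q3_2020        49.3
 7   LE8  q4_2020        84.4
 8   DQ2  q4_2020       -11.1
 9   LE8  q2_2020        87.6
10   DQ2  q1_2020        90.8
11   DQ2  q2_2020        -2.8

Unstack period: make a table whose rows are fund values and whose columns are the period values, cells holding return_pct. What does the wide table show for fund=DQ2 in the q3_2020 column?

8.1

Wide layout: rows indexed by fund, columns are the 4 distinct period values (q3_2020, q1_2020, q4_2020, q2_2020).
Cell (fund=DQ2, period=q3_2020) draws from the long row where fund=DQ2 and period=q3_2020, which has return_pct=8.1.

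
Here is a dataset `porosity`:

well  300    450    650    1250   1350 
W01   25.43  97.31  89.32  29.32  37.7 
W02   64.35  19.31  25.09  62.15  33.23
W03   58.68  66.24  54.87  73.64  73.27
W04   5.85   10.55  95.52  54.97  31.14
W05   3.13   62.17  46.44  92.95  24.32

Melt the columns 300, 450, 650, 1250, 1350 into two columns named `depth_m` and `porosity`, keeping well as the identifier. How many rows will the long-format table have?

25

5 well values × 5 melted columns = 25 rows.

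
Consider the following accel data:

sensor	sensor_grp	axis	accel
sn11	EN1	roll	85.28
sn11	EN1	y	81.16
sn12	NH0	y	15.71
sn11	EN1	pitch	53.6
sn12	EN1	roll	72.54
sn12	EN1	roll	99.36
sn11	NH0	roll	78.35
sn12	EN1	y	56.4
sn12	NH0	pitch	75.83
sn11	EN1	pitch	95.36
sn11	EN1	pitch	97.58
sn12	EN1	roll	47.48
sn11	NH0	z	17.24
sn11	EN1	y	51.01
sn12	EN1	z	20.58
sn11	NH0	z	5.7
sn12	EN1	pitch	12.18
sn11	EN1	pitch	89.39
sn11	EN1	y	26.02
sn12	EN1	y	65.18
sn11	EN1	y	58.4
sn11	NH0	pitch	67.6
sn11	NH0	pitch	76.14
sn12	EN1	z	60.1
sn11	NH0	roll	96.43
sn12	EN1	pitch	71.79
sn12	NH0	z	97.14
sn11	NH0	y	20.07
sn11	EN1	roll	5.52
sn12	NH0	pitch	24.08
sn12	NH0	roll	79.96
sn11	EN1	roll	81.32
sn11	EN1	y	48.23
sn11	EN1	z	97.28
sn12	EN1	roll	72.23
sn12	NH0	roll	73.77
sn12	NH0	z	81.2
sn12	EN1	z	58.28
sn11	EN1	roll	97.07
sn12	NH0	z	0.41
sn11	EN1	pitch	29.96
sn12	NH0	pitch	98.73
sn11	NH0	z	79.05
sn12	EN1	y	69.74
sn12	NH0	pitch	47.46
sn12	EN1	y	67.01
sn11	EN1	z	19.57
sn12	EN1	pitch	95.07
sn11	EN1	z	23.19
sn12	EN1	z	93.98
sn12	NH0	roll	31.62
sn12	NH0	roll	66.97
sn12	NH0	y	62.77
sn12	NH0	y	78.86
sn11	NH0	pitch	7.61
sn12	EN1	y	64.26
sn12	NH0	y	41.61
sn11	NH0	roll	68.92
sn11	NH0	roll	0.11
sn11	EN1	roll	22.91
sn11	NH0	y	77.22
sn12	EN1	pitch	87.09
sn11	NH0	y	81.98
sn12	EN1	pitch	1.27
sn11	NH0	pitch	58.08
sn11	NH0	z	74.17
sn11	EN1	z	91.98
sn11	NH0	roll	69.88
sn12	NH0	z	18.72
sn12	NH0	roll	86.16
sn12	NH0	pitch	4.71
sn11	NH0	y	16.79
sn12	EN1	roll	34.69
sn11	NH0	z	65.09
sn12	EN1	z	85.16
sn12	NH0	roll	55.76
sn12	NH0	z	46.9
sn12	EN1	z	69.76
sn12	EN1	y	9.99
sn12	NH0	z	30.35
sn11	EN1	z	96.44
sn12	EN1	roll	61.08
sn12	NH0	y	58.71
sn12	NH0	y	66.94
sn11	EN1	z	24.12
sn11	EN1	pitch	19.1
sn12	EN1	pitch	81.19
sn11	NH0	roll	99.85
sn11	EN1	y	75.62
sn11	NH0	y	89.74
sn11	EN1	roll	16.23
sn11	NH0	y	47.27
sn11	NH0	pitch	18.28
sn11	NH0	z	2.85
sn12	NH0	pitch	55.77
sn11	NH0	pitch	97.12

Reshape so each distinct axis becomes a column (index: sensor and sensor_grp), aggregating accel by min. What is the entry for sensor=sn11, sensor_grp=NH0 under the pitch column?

Rows with sensor=sn11, sensor_grp=NH0 and axis=pitch: accel values are 67.6, 76.14, 7.61, 58.08, 18.28, 97.12.
min(67.6, 76.14, 7.61, 58.08, 18.28, 97.12) = 7.61.

7.61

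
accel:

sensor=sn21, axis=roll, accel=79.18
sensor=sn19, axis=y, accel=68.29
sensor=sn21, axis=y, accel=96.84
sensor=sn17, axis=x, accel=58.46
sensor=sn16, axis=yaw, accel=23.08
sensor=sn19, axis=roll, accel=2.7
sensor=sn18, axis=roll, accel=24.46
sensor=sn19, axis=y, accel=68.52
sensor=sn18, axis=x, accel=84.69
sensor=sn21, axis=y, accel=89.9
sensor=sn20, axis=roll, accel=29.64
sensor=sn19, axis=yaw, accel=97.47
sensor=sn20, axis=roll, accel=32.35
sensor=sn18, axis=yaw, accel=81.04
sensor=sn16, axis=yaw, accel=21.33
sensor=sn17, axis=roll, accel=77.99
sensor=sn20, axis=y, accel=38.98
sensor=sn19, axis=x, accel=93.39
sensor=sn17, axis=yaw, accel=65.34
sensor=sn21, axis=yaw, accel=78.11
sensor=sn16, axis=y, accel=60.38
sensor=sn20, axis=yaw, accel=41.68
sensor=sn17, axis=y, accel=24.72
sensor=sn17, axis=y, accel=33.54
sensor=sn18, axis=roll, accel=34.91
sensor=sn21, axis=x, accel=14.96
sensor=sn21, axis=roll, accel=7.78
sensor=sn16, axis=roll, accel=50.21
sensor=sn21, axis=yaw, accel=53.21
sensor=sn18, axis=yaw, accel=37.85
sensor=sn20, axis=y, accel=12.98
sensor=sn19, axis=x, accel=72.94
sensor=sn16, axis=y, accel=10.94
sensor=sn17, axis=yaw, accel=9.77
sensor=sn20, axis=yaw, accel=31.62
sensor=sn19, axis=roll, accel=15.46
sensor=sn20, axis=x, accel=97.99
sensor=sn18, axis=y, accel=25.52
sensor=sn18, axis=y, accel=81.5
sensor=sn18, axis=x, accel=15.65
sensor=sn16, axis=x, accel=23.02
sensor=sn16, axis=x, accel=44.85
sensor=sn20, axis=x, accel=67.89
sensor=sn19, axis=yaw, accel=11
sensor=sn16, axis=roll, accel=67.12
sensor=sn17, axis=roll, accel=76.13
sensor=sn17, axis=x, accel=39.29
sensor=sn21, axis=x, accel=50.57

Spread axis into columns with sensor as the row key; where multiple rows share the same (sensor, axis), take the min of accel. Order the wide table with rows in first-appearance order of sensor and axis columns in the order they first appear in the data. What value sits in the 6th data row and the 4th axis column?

With rows in first-appearance order of sensor, row 6 is sensor=sn20. axis columns in first-appearance order: roll, y, x, yaw; column 4 is yaw.
Long rows with sensor=sn20, axis=yaw: min(41.68, 31.62) = 31.62.

31.62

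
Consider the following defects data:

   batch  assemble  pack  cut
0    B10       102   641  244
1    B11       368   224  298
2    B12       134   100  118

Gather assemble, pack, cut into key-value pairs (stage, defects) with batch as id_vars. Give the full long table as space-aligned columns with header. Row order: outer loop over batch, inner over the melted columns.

Each (batch, column) pair becomes one row: 3 × 3 = 9 rows.
For example, (B10, assemble) → defects=102.

batch  stage     defects
B10    assemble  102    
B10    pack      641    
B10    cut       244    
B11    assemble  368    
B11    pack      224    
B11    cut       298    
B12    assemble  134    
B12    pack      100    
B12    cut       118    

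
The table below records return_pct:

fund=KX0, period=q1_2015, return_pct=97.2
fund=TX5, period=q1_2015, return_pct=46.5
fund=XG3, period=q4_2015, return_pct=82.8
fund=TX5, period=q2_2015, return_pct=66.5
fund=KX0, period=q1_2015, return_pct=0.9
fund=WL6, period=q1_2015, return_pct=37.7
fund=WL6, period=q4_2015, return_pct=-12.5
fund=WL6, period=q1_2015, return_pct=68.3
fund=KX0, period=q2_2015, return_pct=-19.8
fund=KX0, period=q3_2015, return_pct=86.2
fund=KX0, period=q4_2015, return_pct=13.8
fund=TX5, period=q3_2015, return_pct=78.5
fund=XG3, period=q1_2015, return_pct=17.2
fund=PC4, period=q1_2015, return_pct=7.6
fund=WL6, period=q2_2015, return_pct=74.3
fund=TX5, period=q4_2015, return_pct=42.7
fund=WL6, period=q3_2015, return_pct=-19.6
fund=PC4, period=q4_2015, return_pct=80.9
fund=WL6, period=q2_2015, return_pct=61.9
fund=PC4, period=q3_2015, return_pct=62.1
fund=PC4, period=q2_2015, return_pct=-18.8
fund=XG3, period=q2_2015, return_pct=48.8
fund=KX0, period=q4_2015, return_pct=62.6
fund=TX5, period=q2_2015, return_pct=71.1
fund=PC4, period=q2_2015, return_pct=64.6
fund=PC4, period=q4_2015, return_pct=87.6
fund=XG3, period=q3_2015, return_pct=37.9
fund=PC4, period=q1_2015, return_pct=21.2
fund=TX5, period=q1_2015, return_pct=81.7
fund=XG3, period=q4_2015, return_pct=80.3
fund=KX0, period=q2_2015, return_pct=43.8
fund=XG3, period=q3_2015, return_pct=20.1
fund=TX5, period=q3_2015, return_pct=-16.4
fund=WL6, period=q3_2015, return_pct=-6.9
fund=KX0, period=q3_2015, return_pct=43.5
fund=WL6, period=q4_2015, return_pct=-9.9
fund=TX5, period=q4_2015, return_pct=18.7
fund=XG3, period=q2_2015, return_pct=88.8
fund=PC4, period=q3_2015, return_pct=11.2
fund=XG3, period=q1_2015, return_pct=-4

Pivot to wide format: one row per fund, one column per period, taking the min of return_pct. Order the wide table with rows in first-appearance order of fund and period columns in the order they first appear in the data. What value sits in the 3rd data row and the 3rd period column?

With rows in first-appearance order of fund, row 3 is fund=XG3. period columns in first-appearance order: q1_2015, q4_2015, q2_2015, q3_2015; column 3 is q2_2015.
Long rows with fund=XG3, period=q2_2015: min(48.8, 88.8) = 48.8.

48.8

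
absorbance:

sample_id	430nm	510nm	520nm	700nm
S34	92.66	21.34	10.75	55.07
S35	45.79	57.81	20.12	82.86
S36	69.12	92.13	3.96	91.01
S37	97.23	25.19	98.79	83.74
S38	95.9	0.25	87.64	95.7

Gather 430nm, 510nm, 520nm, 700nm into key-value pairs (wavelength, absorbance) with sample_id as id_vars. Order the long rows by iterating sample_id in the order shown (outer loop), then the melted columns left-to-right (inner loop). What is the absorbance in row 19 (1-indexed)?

20 rows total (5 × 4). Row 19: index ⌊(19-1)/4⌋ = 4 into sample_id → S38; (19-1) mod 4 = 2 into the melted columns → 520nm.
So row 19 is (S38, 520nm, 87.64); absorbance = 87.64.

87.64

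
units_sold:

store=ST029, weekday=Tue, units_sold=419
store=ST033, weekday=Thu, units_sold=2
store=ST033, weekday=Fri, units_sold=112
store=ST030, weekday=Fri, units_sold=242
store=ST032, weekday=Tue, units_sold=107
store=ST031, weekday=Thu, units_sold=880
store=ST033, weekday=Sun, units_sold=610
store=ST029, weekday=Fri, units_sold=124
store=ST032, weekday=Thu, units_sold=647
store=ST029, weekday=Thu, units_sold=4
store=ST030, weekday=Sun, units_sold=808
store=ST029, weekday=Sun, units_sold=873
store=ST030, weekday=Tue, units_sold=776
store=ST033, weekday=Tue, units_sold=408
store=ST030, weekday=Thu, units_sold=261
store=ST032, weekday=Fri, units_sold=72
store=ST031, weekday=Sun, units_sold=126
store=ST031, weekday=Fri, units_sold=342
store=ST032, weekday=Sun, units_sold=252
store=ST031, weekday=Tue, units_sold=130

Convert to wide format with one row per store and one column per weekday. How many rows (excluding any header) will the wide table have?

5

5 distinct store values → 5 rows.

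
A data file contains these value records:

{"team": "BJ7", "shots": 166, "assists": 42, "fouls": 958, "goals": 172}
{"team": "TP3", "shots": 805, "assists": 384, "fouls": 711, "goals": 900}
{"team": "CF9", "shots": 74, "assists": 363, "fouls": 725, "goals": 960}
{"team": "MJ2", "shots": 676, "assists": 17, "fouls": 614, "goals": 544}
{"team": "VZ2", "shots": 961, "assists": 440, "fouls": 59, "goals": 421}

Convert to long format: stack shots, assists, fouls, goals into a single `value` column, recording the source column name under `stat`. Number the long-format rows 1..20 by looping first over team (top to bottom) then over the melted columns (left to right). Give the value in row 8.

20 rows total (5 × 4). Row 8: index ⌊(8-1)/4⌋ = 1 into team → TP3; (8-1) mod 4 = 3 into the melted columns → goals.
So row 8 is (TP3, goals, 900); value = 900.

900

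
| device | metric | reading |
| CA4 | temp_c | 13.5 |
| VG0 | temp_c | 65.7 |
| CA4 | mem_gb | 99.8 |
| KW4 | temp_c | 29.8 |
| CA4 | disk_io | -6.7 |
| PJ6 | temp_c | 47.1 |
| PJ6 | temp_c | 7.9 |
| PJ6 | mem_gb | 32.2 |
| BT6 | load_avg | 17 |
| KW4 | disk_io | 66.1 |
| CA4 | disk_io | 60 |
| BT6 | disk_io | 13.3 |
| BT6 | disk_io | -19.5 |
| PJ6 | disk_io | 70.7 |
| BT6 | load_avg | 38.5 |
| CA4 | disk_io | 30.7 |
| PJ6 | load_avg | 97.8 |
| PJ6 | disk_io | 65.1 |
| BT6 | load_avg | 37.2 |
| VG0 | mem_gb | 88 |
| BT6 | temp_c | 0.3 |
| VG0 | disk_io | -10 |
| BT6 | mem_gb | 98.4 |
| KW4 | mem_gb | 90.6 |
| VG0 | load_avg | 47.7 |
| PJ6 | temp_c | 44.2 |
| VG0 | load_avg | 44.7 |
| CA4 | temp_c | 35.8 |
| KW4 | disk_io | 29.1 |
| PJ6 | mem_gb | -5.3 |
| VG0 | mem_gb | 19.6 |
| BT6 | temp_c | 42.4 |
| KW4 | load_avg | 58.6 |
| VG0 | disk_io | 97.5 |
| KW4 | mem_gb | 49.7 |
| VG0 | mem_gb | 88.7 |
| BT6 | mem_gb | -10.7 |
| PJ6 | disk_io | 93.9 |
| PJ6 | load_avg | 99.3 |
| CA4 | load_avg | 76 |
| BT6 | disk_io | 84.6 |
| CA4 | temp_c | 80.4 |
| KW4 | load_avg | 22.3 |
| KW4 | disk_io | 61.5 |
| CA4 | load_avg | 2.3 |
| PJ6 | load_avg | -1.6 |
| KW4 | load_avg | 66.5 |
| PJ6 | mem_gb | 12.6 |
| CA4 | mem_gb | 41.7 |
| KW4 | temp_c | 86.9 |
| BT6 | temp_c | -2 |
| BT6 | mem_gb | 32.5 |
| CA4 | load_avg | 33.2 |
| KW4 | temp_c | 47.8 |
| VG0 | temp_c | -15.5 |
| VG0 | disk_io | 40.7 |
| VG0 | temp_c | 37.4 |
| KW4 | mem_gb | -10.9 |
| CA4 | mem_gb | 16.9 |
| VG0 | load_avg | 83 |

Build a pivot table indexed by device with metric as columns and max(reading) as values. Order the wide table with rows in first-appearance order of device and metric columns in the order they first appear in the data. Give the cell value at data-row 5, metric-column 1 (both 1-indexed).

42.4

With rows in first-appearance order of device, row 5 is device=BT6. metric columns in first-appearance order: temp_c, mem_gb, disk_io, load_avg; column 1 is temp_c.
Long rows with device=BT6, metric=temp_c: max(0.3, 42.4, -2) = 42.4.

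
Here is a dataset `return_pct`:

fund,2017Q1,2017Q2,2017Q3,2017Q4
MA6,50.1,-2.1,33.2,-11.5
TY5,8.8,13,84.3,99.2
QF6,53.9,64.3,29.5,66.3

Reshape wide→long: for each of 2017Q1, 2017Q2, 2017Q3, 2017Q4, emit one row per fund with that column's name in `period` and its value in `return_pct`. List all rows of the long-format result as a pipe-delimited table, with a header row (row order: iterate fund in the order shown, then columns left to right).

| fund | period | return_pct |
| MA6 | 2017Q1 | 50.1 |
| MA6 | 2017Q2 | -2.1 |
| MA6 | 2017Q3 | 33.2 |
| MA6 | 2017Q4 | -11.5 |
| TY5 | 2017Q1 | 8.8 |
| TY5 | 2017Q2 | 13 |
| TY5 | 2017Q3 | 84.3 |
| TY5 | 2017Q4 | 99.2 |
| QF6 | 2017Q1 | 53.9 |
| QF6 | 2017Q2 | 64.3 |
| QF6 | 2017Q3 | 29.5 |
| QF6 | 2017Q4 | 66.3 |

Each (fund, column) pair becomes one row: 3 × 4 = 12 rows.
For example, (MA6, 2017Q1) → return_pct=50.1.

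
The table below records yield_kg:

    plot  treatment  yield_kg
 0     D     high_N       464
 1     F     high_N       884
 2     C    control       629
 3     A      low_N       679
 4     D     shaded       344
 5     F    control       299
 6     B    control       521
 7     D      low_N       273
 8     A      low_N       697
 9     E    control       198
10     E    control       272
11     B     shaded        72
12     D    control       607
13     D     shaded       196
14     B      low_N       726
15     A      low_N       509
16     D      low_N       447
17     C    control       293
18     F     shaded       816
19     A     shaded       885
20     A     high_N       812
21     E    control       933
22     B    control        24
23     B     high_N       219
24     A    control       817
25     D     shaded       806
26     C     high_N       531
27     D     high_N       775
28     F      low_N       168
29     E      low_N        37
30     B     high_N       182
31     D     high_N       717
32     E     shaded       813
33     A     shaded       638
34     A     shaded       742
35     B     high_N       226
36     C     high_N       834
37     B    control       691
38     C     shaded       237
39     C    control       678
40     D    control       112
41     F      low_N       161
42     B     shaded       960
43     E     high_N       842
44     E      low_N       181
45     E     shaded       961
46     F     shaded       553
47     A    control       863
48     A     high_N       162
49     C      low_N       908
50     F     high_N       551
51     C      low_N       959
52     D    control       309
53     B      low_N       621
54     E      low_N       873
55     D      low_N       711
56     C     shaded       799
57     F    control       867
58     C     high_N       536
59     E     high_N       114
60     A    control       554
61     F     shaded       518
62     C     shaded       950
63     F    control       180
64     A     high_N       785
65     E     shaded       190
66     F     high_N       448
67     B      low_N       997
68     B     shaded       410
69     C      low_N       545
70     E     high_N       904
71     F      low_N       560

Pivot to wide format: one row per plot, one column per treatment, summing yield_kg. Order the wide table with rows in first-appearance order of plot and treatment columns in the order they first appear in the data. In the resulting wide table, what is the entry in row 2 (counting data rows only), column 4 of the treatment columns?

1887

With rows in first-appearance order of plot, row 2 is plot=F. treatment columns in first-appearance order: high_N, control, low_N, shaded; column 4 is shaded.
Long rows with plot=F, treatment=shaded: 816 + 553 + 518 = 1887.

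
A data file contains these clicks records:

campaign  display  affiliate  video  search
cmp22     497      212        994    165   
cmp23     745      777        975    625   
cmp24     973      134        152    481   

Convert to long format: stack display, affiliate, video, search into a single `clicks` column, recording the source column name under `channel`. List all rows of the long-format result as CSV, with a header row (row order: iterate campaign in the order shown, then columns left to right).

campaign,channel,clicks
cmp22,display,497
cmp22,affiliate,212
cmp22,video,994
cmp22,search,165
cmp23,display,745
cmp23,affiliate,777
cmp23,video,975
cmp23,search,625
cmp24,display,973
cmp24,affiliate,134
cmp24,video,152
cmp24,search,481

Each (campaign, column) pair becomes one row: 3 × 4 = 12 rows.
For example, (cmp22, display) → clicks=497.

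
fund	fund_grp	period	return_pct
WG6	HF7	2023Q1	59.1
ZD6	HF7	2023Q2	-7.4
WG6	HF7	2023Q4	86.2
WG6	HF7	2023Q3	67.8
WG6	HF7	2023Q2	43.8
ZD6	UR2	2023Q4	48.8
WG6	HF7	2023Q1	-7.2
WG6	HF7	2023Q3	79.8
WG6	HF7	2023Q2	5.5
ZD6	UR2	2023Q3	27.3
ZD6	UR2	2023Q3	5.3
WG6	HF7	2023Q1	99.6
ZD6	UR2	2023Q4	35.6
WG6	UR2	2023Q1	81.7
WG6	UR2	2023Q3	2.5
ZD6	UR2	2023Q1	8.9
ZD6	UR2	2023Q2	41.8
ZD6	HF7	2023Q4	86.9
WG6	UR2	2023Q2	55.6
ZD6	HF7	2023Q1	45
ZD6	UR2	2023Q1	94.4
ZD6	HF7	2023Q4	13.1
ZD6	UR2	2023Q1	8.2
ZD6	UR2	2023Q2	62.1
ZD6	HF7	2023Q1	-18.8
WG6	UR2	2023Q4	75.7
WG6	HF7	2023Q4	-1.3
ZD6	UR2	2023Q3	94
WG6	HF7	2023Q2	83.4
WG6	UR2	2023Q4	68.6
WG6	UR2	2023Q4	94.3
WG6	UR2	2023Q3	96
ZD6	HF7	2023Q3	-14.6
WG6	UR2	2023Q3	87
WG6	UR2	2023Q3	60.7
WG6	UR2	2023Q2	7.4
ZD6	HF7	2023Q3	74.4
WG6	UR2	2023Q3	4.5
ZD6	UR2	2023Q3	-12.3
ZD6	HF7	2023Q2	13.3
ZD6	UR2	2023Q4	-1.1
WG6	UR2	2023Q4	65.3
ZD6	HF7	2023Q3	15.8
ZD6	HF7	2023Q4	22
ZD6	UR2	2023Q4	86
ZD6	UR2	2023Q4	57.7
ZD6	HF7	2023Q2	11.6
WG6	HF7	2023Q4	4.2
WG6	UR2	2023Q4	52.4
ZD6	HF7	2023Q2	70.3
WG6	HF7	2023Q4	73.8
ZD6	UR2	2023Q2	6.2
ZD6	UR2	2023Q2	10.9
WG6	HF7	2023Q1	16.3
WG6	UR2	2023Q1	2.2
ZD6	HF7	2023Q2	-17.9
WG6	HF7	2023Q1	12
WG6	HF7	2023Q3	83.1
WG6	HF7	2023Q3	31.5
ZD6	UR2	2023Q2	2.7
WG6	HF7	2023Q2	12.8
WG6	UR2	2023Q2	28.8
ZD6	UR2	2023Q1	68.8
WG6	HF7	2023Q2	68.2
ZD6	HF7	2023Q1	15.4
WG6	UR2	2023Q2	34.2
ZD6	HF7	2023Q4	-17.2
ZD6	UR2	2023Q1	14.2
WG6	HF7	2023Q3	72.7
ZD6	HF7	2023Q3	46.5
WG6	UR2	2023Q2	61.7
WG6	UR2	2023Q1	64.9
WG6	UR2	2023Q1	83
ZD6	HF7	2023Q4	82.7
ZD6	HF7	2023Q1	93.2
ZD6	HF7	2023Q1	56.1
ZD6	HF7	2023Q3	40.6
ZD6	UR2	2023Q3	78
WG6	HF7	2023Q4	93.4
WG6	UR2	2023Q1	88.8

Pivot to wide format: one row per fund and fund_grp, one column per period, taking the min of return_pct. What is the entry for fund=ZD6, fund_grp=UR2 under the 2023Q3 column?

-12.3

Rows with fund=ZD6, fund_grp=UR2 and period=2023Q3: return_pct values are 27.3, 5.3, 94, -12.3, 78.
min(27.3, 5.3, 94, -12.3, 78) = -12.3.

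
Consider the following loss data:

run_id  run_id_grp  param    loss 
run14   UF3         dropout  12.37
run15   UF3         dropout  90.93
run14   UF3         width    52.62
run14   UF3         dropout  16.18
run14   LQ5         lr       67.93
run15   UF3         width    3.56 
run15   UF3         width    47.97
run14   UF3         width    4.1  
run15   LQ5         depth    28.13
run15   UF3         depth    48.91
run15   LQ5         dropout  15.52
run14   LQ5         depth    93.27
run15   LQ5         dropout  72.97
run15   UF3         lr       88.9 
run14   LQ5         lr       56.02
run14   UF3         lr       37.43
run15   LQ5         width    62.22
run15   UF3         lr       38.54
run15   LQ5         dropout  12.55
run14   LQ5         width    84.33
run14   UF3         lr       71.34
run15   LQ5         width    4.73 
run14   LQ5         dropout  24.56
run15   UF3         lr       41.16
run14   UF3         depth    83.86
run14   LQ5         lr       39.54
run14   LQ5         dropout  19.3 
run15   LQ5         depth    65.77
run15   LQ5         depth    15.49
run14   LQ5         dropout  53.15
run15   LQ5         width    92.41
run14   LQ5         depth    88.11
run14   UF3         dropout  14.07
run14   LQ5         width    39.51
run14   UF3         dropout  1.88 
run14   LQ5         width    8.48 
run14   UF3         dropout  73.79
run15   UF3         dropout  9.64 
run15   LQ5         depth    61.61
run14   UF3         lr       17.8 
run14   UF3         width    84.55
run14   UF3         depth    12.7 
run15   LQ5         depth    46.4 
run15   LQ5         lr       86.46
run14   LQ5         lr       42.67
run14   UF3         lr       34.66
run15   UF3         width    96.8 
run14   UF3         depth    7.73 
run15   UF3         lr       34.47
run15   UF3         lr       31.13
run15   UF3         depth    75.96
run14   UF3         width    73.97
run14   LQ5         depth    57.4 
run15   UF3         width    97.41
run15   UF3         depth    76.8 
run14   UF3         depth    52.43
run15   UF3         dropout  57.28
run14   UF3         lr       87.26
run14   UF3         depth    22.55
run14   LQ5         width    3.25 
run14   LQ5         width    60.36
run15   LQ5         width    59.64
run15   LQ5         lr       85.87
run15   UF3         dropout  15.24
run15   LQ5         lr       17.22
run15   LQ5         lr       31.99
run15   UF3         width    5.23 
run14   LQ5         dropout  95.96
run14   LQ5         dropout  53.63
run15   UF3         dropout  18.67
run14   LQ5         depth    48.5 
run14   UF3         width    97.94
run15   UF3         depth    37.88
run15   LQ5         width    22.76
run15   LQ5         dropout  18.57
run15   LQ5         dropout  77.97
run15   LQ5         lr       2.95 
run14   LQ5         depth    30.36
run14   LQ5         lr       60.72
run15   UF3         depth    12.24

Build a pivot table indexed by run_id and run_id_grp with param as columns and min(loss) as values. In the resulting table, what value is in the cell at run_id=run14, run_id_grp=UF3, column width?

4.1

Rows with run_id=run14, run_id_grp=UF3 and param=width: loss values are 52.62, 4.1, 84.55, 73.97, 97.94.
min(52.62, 4.1, 84.55, 73.97, 97.94) = 4.1.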